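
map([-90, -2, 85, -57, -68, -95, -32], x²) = [8100, 4, 7225, 3249, 4624, 9025, 1024]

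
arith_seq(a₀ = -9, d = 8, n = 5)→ [-9, -1, 7, 15, 23]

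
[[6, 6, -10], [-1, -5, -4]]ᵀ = [[6, -1], [6, -5], [-10, -4]]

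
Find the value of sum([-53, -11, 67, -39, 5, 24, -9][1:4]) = slice → [-11, 67, -39]
(-11) + 67 + (-39)
= 17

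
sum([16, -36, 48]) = 16 + (-36) + 48
= 28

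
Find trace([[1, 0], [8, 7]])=diagonal: 1 + 7
= 8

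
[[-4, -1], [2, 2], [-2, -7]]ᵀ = [[-4, 2, -2], [-1, 2, -7]]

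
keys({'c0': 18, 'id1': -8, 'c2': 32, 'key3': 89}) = ['c0', 'id1', 'c2', 'key3']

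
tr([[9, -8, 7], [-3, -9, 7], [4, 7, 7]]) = diagonal: 9 + (-9) + 7
= 7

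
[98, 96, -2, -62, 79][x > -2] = keep x where x > -2: 98✓, 96✓, -2✗, -62✗, 79✓
= [98, 96, 79]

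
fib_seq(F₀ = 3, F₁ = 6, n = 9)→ [3, 6, 9, 15, 24, 39, 63, 102, 165]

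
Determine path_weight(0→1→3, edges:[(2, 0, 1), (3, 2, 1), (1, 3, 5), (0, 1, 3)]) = 8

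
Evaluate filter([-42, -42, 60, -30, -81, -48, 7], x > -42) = [60, -30, 7]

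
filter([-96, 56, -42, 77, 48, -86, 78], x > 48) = [56, 77, 78]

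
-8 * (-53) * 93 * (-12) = -473184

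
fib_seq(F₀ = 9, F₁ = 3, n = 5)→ F_2 = F_1 + F_0 = 12
F_3 = F_2 + F_1 = 15
F_4 = F_3 + F_2 = 27
= [9, 3, 12, 15, 27]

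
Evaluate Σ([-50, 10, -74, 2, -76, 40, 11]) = (-50) + 10 + (-74) + 2 + (-76) + 40 + 11
= -137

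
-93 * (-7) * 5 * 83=270165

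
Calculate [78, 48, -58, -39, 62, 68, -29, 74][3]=-39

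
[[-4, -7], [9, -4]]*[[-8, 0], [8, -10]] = C[0][0] = (-4)*(-8) + (-7)*(8) = -24
C[0][1] = (-4)*(0) + (-7)*(-10) = 70
C[1][0] = (9)*(-8) + (-4)*(8) = -104
C[1][1] = (9)*(0) + (-4)*(-10) = 40
= [[-24, 70], [-104, 40]]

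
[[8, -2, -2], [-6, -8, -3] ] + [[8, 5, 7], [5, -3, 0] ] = [[16, 3, 5], [-1, -11, -3]]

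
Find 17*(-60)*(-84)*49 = 4198320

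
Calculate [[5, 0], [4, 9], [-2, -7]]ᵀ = [[5, 4, -2], [0, 9, -7]]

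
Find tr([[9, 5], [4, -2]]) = diagonal: 9 + (-2)
= 7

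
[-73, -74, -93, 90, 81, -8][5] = -8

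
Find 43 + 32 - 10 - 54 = 11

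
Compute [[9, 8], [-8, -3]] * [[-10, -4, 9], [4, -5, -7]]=C[0][0] = (9)*(-10) + (8)*(4) = -58
C[0][1] = (9)*(-4) + (8)*(-5) = -76
C[0][2] = (9)*(9) + (8)*(-7) = 25
C[1][0] = (-8)*(-10) + (-3)*(4) = 68
C[1][1] = (-8)*(-4) + (-3)*(-5) = 47
C[1][2] = (-8)*(9) + (-3)*(-7) = -51
= [[-58, -76, 25], [68, 47, -51]]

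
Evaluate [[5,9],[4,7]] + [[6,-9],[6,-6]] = [[11, 0], [10, 1]]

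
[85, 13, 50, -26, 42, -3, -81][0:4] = [85, 13, 50, -26]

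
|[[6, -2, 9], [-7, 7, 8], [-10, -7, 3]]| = (1)*(6)*det([[7, 8], [-7, 3]]) + (-1)*(-2)*det([[-7, 8], [-10, 3]]) + (1)*(9)*det([[-7, 7], [-10, -7]])
= 462 + 118 + 1071
= 1651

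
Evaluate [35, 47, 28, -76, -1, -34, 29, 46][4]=-1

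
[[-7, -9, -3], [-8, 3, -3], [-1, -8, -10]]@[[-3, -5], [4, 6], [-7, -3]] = [[6, -10], [57, 67], [41, -13]]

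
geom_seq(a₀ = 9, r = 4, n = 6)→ a_0 = 9*4^0 = 9
a_1 = 9*4^1 = 36
a_2 = 9*4^2 = 144
...
= [9, 36, 144, 576, 2304, 9216]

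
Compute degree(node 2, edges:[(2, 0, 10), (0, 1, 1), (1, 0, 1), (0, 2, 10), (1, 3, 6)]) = 2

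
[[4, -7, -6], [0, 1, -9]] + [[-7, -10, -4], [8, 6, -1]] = [[-3, -17, -10], [8, 7, -10]]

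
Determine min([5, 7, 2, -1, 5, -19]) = -19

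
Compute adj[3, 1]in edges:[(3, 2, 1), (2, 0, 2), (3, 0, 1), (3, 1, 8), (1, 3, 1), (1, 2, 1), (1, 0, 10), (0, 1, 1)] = 8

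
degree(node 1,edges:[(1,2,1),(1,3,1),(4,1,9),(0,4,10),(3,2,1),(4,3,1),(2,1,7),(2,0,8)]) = 4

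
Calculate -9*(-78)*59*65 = 2692170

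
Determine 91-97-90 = -96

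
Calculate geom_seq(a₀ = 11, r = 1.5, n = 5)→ a_0 = 11*1.5^0 = 11.0
a_1 = 11*1.5^1 = 16.5
a_2 = 11*1.5^2 = 24.75
...
= [11.0, 16.5, 24.75, 37.125, 55.6875]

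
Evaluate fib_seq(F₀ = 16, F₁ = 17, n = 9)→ [16, 17, 33, 50, 83, 133, 216, 349, 565]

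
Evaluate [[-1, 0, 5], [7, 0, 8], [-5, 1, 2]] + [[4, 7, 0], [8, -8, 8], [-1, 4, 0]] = [[3, 7, 5], [15, -8, 16], [-6, 5, 2]]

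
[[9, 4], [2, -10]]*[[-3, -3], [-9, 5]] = [[-63, -7], [84, -56]]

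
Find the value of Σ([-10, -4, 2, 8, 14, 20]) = (-10) + (-4) + 2 + 8 + 14 + 20
= 30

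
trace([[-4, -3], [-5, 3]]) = diagonal: (-4) + 3
= -1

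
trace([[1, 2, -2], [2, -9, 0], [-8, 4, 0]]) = -8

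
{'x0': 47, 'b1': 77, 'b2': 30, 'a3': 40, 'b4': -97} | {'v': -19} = {'x0': 47, 'b1': 77, 'b2': 30, 'a3': 40, 'b4': -97, 'v': -19}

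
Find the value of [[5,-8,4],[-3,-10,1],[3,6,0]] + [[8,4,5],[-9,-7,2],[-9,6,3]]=[[13, -4, 9], [-12, -17, 3], [-6, 12, 3]]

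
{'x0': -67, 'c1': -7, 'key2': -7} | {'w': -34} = {'x0': -67, 'c1': -7, 'key2': -7, 'w': -34}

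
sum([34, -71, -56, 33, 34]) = -26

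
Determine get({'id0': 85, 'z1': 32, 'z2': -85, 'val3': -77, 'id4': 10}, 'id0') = 85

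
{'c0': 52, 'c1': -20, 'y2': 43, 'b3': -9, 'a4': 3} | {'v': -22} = {'c0': 52, 'c1': -20, 'y2': 43, 'b3': -9, 'a4': 3, 'v': -22}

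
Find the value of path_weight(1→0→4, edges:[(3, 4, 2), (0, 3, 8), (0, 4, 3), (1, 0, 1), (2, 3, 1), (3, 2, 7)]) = 4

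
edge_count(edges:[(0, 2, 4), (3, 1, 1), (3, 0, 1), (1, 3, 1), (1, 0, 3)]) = 5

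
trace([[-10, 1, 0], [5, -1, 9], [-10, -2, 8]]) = -3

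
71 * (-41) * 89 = -259079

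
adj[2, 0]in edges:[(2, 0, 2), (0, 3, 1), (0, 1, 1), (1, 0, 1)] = 2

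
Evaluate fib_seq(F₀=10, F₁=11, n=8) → F_2 = F_1 + F_0 = 21
F_3 = F_2 + F_1 = 32
F_4 = F_3 + F_2 = 53
...
= [10, 11, 21, 32, 53, 85, 138, 223]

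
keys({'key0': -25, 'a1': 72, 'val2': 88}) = ['key0', 'a1', 'val2']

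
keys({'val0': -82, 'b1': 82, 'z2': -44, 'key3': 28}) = ['val0', 'b1', 'z2', 'key3']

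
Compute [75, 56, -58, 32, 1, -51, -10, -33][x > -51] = [75, 56, 32, 1, -10, -33]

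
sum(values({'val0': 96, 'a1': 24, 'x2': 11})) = 131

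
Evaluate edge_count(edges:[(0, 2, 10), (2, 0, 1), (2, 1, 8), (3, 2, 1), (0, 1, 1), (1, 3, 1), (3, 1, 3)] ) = 7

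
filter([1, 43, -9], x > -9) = [1, 43]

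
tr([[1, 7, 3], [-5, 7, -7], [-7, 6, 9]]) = 17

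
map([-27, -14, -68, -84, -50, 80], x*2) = -27*2=-54, -14*2=-28, -68*2=-136, -84*2=-168, -50*2=-100, 80*2=160
= [-54, -28, -136, -168, -100, 160]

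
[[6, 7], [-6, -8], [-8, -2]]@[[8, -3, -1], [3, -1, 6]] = C[0][0] = (6)*(8) + (7)*(3) = 69
C[0][1] = (6)*(-3) + (7)*(-1) = -25
C[0][2] = (6)*(-1) + (7)*(6) = 36
C[1][0] = (-6)*(8) + (-8)*(3) = -72
C[1][1] = (-6)*(-3) + (-8)*(-1) = 26
C[1][2] = (-6)*(-1) + (-8)*(6) = -42
... (3 more cells)
= [[69, -25, 36], [-72, 26, -42], [-70, 26, -4]]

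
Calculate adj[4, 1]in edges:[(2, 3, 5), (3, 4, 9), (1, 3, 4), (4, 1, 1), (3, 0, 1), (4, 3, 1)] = 1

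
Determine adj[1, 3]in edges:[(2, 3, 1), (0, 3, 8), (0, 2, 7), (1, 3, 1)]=1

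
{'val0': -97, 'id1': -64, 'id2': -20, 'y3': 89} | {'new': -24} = {'val0': -97, 'id1': -64, 'id2': -20, 'y3': 89, 'new': -24}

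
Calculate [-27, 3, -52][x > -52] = [-27, 3]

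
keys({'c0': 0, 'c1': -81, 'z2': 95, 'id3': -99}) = ['c0', 'c1', 'z2', 'id3']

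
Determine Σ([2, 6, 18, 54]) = 2 + 6 + 18 + 54
= 80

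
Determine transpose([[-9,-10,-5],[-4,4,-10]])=[[-9, -4], [-10, 4], [-5, -10]]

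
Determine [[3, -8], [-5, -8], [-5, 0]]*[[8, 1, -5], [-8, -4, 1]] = [[88, 35, -23], [24, 27, 17], [-40, -5, 25]]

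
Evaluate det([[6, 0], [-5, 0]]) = (6)*(0) - (0)*(-5)
= 0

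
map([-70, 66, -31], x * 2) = -70*2=-140, 66*2=132, -31*2=-62
= [-140, 132, -62]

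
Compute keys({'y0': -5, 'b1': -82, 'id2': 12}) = ['y0', 'b1', 'id2']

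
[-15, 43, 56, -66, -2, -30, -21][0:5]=[-15, 43, 56, -66, -2]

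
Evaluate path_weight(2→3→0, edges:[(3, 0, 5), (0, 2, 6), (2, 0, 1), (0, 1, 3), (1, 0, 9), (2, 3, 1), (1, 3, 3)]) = 6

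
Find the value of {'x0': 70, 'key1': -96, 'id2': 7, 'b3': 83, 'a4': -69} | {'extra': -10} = {'x0': 70, 'key1': -96, 'id2': 7, 'b3': 83, 'a4': -69, 'extra': -10}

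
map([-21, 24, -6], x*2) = [-42, 48, -12]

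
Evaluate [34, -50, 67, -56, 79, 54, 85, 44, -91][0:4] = [34, -50, 67, -56]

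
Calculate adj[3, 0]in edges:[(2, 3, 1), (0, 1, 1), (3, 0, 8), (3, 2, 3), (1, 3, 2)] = 8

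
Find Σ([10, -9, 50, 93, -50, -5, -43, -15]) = 31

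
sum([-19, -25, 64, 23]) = 43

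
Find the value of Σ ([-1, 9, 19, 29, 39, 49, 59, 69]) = 272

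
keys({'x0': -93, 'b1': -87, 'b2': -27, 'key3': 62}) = ['x0', 'b1', 'b2', 'key3']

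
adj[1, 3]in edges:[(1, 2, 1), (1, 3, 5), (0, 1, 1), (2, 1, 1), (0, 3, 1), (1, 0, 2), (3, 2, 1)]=5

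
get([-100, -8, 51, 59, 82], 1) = -8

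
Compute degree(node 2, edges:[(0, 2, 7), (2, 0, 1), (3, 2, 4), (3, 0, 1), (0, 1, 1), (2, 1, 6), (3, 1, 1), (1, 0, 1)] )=4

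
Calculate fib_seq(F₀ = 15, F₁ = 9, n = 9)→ F_2 = F_1 + F_0 = 24
F_3 = F_2 + F_1 = 33
F_4 = F_3 + F_2 = 57
...
= [15, 9, 24, 33, 57, 90, 147, 237, 384]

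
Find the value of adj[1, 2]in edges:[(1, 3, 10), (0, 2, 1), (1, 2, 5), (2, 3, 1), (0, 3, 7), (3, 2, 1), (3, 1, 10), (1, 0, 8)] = 5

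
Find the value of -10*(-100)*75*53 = 3975000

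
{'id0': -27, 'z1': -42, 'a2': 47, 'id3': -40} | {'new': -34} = {'id0': -27, 'z1': -42, 'a2': 47, 'id3': -40, 'new': -34}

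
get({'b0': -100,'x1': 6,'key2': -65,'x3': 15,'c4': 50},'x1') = 6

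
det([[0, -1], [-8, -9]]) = (0)*(-9) - (-1)*(-8)
= -8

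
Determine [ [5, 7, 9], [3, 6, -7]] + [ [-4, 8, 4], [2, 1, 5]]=[[1, 15, 13], [5, 7, -2]]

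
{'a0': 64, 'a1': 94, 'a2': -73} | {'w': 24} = {'a0': 64, 'a1': 94, 'a2': -73, 'w': 24}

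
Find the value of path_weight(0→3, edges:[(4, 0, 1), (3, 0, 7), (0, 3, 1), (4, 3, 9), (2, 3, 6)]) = 1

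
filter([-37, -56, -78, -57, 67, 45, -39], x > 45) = keep x where x > 45: -37✗, -56✗, -78✗, -57✗, 67✓, 45✗, -39✗
= [67]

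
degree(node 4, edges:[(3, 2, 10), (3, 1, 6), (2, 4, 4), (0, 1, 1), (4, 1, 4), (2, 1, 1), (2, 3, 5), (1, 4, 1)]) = incident: (2,4), (4,1), (1,4)
= 3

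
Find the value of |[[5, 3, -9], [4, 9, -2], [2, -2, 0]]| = (1)*(5)*det([[9, -2], [-2, 0]]) + (-1)*(3)*det([[4, -2], [2, 0]]) + (1)*(-9)*det([[4, 9], [2, -2]])
= -20 + -12 + 234
= 202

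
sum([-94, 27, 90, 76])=(-94) + 27 + 90 + 76
= 99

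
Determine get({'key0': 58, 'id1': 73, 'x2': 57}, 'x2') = 57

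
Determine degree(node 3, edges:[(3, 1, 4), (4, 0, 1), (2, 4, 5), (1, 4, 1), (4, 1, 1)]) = 1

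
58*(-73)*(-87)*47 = 17312826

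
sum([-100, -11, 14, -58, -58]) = (-100) + (-11) + 14 + (-58) + (-58)
= -213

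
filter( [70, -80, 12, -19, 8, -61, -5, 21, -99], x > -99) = [70, -80, 12, -19, 8, -61, -5, 21]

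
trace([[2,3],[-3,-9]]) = -7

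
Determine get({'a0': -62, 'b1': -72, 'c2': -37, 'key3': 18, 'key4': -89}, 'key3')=18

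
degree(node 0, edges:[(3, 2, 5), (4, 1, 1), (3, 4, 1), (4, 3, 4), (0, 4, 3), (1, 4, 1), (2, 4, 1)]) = incident: (0,4)
= 1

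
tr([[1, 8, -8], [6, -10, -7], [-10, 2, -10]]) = diagonal: 1 + (-10) + (-10)
= -19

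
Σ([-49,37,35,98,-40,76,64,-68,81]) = (-49) + 37 + 35 + 98 + (-40) + 76 + 64 + (-68) + 81
= 234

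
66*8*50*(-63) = -1663200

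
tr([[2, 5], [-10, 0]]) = diagonal: 2 + 0
= 2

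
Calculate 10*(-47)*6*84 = -236880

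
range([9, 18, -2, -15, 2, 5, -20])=38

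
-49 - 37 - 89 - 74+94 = -155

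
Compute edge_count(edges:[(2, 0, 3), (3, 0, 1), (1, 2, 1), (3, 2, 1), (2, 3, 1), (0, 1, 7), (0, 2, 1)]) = 7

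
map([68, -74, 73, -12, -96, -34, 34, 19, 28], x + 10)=68+10=78, -74+10=-64, 73+10=83, -12+10=-2, -96+10=-86, -34+10=-24, 34+10=44, 19+10=29, 28+10=38
= [78, -64, 83, -2, -86, -24, 44, 29, 38]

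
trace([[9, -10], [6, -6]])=3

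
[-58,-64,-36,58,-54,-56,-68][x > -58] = keep x where x > -58: -58✗, -64✗, -36✓, 58✓, -54✓, -56✓, -68✗
= [-36, 58, -54, -56]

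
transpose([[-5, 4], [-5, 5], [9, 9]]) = [[-5, -5, 9], [4, 5, 9]]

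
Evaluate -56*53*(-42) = 124656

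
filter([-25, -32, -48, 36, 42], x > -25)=keep x where x > -25: -25✗, -32✗, -48✗, 36✓, 42✓
= [36, 42]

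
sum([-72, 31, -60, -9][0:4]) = slice → [-72, 31, -60, -9]
(-72) + 31 + (-60) + (-9)
= -110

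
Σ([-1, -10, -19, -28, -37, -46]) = -141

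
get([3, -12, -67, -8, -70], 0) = 3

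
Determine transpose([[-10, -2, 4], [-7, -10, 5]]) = [[-10, -7], [-2, -10], [4, 5]]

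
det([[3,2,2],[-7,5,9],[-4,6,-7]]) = (1)*(3)*det([[5, 9], [6, -7]]) + (-1)*(2)*det([[-7, 9], [-4, -7]]) + (1)*(2)*det([[-7, 5], [-4, 6]])
= -267 + -170 + -44
= -481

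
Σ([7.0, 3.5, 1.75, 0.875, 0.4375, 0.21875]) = 13.78125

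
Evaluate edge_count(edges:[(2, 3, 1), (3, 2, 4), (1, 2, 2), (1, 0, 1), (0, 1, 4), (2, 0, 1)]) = 6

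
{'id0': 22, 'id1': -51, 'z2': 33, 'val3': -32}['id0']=22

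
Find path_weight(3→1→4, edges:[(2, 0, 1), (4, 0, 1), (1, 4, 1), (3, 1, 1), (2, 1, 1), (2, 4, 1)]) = w(3→1)=1 + w(1→4)=1
= 2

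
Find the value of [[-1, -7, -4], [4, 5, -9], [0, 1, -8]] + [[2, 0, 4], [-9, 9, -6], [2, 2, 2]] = [[1, -7, 0], [-5, 14, -15], [2, 3, -6]]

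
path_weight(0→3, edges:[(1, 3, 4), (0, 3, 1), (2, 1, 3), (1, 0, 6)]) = w(0→3)=1
= 1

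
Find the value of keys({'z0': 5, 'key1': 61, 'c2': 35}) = ['z0', 'key1', 'c2']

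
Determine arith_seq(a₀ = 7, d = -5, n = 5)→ [7, 2, -3, -8, -13]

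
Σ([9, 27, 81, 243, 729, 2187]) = 9 + 27 + 81 + 243 + 729 + 2187
= 3276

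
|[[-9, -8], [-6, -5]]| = (-9)*(-5) - (-8)*(-6)
= -3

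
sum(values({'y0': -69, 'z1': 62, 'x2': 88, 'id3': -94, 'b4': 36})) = 23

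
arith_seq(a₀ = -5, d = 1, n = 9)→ a_0 = -5 + 0*1 = -5
a_1 = -5 + 1*1 = -4
a_2 = -5 + 2*1 = -3
...
= [-5, -4, -3, -2, -1, 0, 1, 2, 3]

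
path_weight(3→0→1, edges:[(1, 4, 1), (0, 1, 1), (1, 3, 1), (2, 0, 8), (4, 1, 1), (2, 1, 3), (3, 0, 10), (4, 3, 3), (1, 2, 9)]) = w(3→0)=10 + w(0→1)=1
= 11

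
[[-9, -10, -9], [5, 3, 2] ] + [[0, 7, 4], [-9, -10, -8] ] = [[-9, -3, -5], [-4, -7, -6]]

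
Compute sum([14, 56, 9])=79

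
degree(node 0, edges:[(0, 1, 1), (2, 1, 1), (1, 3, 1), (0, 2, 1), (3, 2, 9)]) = 2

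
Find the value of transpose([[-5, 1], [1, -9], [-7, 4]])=[[-5, 1, -7], [1, -9, 4]]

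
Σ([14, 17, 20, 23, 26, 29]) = 129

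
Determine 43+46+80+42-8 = 203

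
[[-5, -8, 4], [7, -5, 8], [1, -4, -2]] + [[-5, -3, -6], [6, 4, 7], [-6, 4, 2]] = [[-10, -11, -2], [13, -1, 15], [-5, 0, 0]]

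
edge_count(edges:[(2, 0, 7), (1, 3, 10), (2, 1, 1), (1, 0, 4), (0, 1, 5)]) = 5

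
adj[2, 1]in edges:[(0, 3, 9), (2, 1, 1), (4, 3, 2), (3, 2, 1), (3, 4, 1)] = 1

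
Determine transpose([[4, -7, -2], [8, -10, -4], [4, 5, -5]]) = [[4, 8, 4], [-7, -10, 5], [-2, -4, -5]]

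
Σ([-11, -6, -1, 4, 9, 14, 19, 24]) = (-11) + (-6) + (-1) + 4 + 9 + 14 + 19 + 24
= 52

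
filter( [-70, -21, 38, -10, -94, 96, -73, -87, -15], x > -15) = keep x where x > -15: -70✗, -21✗, 38✓, -10✓, -94✗, 96✓, -73✗, -87✗, -15✗
= [38, -10, 96]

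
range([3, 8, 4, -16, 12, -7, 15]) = 31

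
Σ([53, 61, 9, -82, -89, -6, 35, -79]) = 53 + 61 + 9 + (-82) + (-89) + (-6) + 35 + (-79)
= -98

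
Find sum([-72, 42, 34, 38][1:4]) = slice → [42, 34, 38]
42 + 34 + 38
= 114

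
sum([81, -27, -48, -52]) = 81 + (-27) + (-48) + (-52)
= -46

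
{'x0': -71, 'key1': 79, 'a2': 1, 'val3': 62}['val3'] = 62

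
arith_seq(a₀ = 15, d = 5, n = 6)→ [15, 20, 25, 30, 35, 40]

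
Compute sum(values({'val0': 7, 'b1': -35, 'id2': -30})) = -58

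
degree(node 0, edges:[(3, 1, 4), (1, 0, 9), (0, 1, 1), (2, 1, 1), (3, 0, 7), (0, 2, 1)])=incident: (1,0), (0,1), (3,0), (0,2)
= 4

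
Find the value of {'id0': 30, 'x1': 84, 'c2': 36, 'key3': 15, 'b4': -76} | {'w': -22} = {'id0': 30, 'x1': 84, 'c2': 36, 'key3': 15, 'b4': -76, 'w': -22}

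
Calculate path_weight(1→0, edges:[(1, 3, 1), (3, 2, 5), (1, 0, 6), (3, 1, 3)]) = 6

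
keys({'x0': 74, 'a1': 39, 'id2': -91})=['x0', 'a1', 'id2']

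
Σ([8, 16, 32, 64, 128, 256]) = 8 + 16 + 32 + 64 + 128 + 256
= 504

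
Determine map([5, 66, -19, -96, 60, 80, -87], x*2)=[10, 132, -38, -192, 120, 160, -174]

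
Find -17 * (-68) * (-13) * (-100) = 1502800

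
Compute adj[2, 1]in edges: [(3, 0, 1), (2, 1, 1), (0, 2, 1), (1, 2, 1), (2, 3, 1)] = 1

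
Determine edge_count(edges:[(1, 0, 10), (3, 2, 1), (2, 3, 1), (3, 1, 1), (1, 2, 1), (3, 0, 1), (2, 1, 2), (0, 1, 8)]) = 8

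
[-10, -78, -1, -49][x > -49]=[-10, -1]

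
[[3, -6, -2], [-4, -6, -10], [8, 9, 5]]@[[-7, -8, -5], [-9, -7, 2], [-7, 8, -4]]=[[47, 2, -19], [152, -6, 48], [-172, -87, -42]]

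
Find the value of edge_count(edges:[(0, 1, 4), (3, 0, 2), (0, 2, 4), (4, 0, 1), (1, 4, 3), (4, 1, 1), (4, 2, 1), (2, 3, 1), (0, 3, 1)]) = 9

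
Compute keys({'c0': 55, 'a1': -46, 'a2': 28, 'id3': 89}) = ['c0', 'a1', 'a2', 'id3']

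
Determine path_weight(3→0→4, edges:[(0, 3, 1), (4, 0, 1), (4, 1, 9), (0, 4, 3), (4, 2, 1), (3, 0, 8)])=11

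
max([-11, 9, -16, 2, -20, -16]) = 9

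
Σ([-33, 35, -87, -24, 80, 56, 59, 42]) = 128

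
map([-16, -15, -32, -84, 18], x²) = (-16)²=256, (-15)²=225, (-32)²=1024, (-84)²=7056, (18)²=324
= [256, 225, 1024, 7056, 324]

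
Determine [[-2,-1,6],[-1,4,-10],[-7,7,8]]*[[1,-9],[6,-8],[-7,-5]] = [[-50, -4], [93, 27], [-21, -33]]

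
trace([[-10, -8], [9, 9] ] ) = -1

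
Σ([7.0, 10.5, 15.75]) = 7.0 + 10.5 + 15.75
= 33.25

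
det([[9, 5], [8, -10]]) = (9)*(-10) - (5)*(8)
= -130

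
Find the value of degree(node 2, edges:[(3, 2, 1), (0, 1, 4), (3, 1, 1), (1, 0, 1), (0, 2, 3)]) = 2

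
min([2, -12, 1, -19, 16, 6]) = -19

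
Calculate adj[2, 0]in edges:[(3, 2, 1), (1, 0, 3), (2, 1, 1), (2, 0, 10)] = 10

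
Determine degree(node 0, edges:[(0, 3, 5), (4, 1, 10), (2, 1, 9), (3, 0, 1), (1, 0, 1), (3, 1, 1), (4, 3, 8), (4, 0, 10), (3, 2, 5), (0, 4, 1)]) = 5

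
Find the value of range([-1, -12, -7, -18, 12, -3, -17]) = 30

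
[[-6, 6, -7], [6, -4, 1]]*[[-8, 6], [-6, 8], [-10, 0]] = C[0][0] = (-6)*(-8) + (6)*(-6) + (-7)*(-10) = 82
C[0][1] = (-6)*(6) + (6)*(8) + (-7)*(0) = 12
C[1][0] = (6)*(-8) + (-4)*(-6) + (1)*(-10) = -34
C[1][1] = (6)*(6) + (-4)*(8) + (1)*(0) = 4
= [[82, 12], [-34, 4]]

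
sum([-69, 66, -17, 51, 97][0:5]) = slice → [-69, 66, -17, 51, 97]
(-69) + 66 + (-17) + 51 + 97
= 128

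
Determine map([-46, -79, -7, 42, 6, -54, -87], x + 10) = -46+10=-36, -79+10=-69, -7+10=3, 42+10=52, 6+10=16, -54+10=-44, -87+10=-77
= [-36, -69, 3, 52, 16, -44, -77]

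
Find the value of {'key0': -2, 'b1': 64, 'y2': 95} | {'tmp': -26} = {'key0': -2, 'b1': 64, 'y2': 95, 'tmp': -26}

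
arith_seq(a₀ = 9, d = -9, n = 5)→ a_0 = 9 + 0*-9 = 9
a_1 = 9 + 1*-9 = 0
a_2 = 9 + 2*-9 = -9
...
= [9, 0, -9, -18, -27]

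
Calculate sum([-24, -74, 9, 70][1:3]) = slice → [-74, 9]
(-74) + 9
= -65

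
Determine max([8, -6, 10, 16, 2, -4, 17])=17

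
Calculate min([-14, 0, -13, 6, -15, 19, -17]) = -17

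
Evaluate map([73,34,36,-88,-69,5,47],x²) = (73)²=5329, (34)²=1156, (36)²=1296, (-88)²=7744, (-69)²=4761, (5)²=25, (47)²=2209
= [5329, 1156, 1296, 7744, 4761, 25, 2209]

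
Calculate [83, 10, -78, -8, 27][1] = 10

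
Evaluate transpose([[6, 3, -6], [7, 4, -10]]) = [[6, 7], [3, 4], [-6, -10]]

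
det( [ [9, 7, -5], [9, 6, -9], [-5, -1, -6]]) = 183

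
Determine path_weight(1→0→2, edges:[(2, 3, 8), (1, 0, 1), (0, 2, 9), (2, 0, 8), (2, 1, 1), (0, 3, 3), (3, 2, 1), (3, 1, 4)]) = 10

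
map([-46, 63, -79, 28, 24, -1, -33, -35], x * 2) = -46*2=-92, 63*2=126, -79*2=-158, 28*2=56, 24*2=48, -1*2=-2, -33*2=-66, -35*2=-70
= [-92, 126, -158, 56, 48, -2, -66, -70]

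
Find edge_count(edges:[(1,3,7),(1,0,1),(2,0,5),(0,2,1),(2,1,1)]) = 5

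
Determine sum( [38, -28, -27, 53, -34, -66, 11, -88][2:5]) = -8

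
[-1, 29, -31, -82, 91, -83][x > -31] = keep x where x > -31: -1✓, 29✓, -31✗, -82✗, 91✓, -83✗
= [-1, 29, 91]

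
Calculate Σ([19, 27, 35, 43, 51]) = 19 + 27 + 35 + 43 + 51
= 175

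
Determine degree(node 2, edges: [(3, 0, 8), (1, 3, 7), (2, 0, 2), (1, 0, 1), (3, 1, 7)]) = 1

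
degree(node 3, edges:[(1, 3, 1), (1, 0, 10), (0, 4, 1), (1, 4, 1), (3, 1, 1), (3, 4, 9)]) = 3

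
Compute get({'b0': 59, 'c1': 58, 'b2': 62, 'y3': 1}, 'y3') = 1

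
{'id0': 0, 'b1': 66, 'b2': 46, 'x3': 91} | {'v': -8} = {'id0': 0, 'b1': 66, 'b2': 46, 'x3': 91, 'v': -8}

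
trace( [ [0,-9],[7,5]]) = 5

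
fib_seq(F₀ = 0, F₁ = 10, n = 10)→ F_2 = F_1 + F_0 = 10
F_3 = F_2 + F_1 = 20
F_4 = F_3 + F_2 = 30
...
= [0, 10, 10, 20, 30, 50, 80, 130, 210, 340]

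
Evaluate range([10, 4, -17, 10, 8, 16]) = 33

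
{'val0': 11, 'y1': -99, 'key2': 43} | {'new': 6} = {'val0': 11, 'y1': -99, 'key2': 43, 'new': 6}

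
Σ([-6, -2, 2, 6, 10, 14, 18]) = 42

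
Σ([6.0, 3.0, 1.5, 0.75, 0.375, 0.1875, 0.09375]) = 6.0 + 3.0 + 1.5 + 0.75 + 0.375 + 0.1875 + 0.09375
= 11.90625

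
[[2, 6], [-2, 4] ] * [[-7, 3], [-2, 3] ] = C[0][0] = (2)*(-7) + (6)*(-2) = -26
C[0][1] = (2)*(3) + (6)*(3) = 24
C[1][0] = (-2)*(-7) + (4)*(-2) = 6
C[1][1] = (-2)*(3) + (4)*(3) = 6
= [[-26, 24], [6, 6]]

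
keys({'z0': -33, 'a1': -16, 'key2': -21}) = ['z0', 'a1', 'key2']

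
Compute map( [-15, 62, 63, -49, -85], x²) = (-15)²=225, (62)²=3844, (63)²=3969, (-49)²=2401, (-85)²=7225
= [225, 3844, 3969, 2401, 7225]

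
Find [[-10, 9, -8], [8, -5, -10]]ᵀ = [[-10, 8], [9, -5], [-8, -10]]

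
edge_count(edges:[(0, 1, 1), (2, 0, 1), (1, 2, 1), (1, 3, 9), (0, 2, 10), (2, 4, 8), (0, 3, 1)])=7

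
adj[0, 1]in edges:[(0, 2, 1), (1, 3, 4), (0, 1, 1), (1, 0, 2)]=1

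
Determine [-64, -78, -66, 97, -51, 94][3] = 97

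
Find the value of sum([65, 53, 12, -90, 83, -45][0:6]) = slice → [65, 53, 12, -90, 83, -45]
65 + 53 + 12 + (-90) + 83 + (-45)
= 78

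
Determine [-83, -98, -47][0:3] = [-83, -98, -47]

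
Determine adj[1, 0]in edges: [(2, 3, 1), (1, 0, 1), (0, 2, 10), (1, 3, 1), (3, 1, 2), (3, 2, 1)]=1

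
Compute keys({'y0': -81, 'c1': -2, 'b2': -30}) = ['y0', 'c1', 'b2']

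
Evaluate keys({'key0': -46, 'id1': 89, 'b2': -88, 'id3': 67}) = ['key0', 'id1', 'b2', 'id3']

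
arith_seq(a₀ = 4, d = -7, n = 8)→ a_0 = 4 + 0*-7 = 4
a_1 = 4 + 1*-7 = -3
a_2 = 4 + 2*-7 = -10
...
= [4, -3, -10, -17, -24, -31, -38, -45]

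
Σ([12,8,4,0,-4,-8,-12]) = 12 + 8 + 4 + 0 + (-4) + (-8) + (-12)
= 0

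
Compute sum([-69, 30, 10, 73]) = (-69) + 30 + 10 + 73
= 44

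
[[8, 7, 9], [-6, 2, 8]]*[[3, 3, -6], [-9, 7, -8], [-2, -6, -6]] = C[0][0] = (8)*(3) + (7)*(-9) + (9)*(-2) = -57
C[0][1] = (8)*(3) + (7)*(7) + (9)*(-6) = 19
C[0][2] = (8)*(-6) + (7)*(-8) + (9)*(-6) = -158
C[1][0] = (-6)*(3) + (2)*(-9) + (8)*(-2) = -52
C[1][1] = (-6)*(3) + (2)*(7) + (8)*(-6) = -52
C[1][2] = (-6)*(-6) + (2)*(-8) + (8)*(-6) = -28
= [[-57, 19, -158], [-52, -52, -28]]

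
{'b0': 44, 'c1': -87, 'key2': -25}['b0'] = 44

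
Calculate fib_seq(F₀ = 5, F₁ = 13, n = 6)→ F_2 = F_1 + F_0 = 18
F_3 = F_2 + F_1 = 31
F_4 = F_3 + F_2 = 49
...
= [5, 13, 18, 31, 49, 80]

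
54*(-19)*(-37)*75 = 2847150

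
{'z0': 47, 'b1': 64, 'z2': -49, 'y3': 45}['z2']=-49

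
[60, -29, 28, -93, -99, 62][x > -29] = [60, 28, 62]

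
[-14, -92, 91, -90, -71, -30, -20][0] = -14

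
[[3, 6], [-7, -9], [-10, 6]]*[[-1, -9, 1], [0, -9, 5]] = [[-3, -81, 33], [7, 144, -52], [10, 36, 20]]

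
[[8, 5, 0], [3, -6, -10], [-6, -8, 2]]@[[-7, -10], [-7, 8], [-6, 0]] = [[-91, -40], [81, -78], [86, -4]]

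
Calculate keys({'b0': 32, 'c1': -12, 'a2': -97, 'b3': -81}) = ['b0', 'c1', 'a2', 'b3']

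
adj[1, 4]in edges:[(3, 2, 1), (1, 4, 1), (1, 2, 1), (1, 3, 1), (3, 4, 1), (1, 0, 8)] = 1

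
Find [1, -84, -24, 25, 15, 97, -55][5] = 97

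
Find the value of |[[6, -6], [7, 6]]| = (6)*(6) - (-6)*(7)
= 78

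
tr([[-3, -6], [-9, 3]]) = diagonal: (-3) + 3
= 0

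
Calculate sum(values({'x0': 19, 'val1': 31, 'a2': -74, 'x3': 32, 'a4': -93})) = 19 + 31 + (-74) + 32 + (-93)
= -85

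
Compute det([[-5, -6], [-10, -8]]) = -20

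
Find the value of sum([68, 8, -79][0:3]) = -3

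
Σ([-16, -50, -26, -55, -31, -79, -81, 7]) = -331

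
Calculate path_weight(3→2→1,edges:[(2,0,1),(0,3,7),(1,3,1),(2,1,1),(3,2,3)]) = 4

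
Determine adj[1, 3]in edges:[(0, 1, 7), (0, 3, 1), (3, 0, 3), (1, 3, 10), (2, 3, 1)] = 10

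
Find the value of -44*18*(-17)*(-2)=-26928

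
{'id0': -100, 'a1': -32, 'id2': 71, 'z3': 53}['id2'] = 71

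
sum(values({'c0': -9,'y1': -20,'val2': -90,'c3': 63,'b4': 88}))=(-9) + (-20) + (-90) + 63 + 88
= 32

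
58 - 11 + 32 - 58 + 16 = 37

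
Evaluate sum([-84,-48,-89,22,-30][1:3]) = slice → [-48, -89]
(-48) + (-89)
= -137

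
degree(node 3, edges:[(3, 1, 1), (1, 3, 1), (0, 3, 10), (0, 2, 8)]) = incident: (3,1), (1,3), (0,3)
= 3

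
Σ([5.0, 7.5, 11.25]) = 23.75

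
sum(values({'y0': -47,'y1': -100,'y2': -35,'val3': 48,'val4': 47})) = -87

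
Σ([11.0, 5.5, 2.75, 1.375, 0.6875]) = 21.3125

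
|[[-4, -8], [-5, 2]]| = (-4)*(2) - (-8)*(-5)
= -48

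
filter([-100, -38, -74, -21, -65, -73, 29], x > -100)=keep x where x > -100: -100✗, -38✓, -74✓, -21✓, -65✓, -73✓, 29✓
= [-38, -74, -21, -65, -73, 29]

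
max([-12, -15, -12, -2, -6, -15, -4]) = -2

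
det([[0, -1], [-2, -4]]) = -2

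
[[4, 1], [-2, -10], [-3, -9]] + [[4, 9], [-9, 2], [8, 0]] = [[8, 10], [-11, -8], [5, -9]]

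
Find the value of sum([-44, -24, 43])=(-44) + (-24) + 43
= -25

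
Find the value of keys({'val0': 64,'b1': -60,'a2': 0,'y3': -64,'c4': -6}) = ['val0', 'b1', 'a2', 'y3', 'c4']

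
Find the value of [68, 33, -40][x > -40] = [68, 33]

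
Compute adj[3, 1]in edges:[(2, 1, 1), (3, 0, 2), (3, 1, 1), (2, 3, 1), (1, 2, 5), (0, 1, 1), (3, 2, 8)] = 1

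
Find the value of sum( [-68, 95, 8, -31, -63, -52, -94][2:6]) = -138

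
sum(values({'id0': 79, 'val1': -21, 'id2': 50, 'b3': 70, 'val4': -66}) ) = 112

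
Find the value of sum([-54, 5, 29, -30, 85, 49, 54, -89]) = (-54) + 5 + 29 + (-30) + 85 + 49 + 54 + (-89)
= 49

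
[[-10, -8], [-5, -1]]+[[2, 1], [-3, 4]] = [[-8, -7], [-8, 3]]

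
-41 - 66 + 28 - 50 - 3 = -132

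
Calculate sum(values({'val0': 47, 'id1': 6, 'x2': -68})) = -15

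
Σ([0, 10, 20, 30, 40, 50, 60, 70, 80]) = 360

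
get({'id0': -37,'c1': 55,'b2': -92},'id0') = -37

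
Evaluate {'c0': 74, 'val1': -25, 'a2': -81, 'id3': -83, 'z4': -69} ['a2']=-81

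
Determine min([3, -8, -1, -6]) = -8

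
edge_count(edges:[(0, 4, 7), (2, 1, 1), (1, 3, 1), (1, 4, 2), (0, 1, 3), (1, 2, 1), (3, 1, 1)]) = 7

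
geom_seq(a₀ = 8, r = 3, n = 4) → a_0 = 8*3^0 = 8
a_1 = 8*3^1 = 24
a_2 = 8*3^2 = 72
...
= [8, 24, 72, 216]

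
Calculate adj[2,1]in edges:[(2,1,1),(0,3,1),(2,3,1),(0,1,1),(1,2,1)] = 1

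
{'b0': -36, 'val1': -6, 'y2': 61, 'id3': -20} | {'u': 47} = {'b0': -36, 'val1': -6, 'y2': 61, 'id3': -20, 'u': 47}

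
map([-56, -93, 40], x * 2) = [-112, -186, 80]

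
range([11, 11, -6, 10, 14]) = 20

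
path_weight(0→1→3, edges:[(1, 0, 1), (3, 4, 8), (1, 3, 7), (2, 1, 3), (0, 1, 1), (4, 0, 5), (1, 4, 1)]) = w(0→1)=1 + w(1→3)=7
= 8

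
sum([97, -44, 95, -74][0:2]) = slice → [97, -44]
97 + (-44)
= 53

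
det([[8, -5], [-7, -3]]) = -59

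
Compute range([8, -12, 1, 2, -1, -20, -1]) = 28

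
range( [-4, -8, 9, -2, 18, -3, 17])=26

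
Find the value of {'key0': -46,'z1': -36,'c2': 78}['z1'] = -36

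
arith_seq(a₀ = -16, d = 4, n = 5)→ [-16, -12, -8, -4, 0]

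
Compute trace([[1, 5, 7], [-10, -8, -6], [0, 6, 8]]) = 1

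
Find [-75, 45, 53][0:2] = [-75, 45]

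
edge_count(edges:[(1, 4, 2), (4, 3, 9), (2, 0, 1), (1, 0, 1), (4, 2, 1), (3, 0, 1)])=6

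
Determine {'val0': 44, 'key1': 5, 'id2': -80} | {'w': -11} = {'val0': 44, 'key1': 5, 'id2': -80, 'w': -11}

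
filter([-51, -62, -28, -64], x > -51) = keep x where x > -51: -51✗, -62✗, -28✓, -64✗
= [-28]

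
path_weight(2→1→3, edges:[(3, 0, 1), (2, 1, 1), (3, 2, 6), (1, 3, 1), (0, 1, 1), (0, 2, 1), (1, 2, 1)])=2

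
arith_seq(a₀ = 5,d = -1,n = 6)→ [5, 4, 3, 2, 1, 0]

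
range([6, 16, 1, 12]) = 15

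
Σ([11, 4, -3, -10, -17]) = 11 + 4 + (-3) + (-10) + (-17)
= -15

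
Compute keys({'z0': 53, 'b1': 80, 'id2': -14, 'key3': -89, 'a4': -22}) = ['z0', 'b1', 'id2', 'key3', 'a4']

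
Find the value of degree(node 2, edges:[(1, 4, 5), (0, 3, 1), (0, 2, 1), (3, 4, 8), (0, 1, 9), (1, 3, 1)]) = 1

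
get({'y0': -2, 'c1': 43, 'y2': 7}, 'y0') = -2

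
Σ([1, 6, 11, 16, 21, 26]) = 1 + 6 + 11 + 16 + 21 + 26
= 81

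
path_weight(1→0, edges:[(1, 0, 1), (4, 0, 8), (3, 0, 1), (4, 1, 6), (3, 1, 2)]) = 1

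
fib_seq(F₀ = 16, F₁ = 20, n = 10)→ F_2 = F_1 + F_0 = 36
F_3 = F_2 + F_1 = 56
F_4 = F_3 + F_2 = 92
...
= [16, 20, 36, 56, 92, 148, 240, 388, 628, 1016]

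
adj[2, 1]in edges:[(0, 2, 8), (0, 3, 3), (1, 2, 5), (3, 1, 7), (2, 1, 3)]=3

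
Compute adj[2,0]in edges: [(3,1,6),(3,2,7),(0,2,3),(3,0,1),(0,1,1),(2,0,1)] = 1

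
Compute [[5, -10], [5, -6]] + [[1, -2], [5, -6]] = [[6, -12], [10, -12]]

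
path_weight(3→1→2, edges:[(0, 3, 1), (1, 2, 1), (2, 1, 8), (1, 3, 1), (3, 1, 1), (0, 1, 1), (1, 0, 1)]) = w(3→1)=1 + w(1→2)=1
= 2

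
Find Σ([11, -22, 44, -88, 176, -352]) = -231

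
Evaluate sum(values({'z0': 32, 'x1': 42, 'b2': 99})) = 32 + 42 + 99
= 173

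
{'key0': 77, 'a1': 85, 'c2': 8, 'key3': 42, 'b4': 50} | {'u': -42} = {'key0': 77, 'a1': 85, 'c2': 8, 'key3': 42, 'b4': 50, 'u': -42}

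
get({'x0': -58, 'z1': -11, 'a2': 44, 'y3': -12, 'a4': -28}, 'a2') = 44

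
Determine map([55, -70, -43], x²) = [3025, 4900, 1849]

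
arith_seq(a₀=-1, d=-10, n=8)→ a_0 = -1 + 0*-10 = -1
a_1 = -1 + 1*-10 = -11
a_2 = -1 + 2*-10 = -21
...
= [-1, -11, -21, -31, -41, -51, -61, -71]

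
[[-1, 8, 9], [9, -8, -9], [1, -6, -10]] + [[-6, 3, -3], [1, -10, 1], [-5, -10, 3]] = [[-7, 11, 6], [10, -18, -8], [-4, -16, -7]]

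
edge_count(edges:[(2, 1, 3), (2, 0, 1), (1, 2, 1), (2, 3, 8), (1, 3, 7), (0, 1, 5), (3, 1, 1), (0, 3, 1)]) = 8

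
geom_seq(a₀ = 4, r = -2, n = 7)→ [4, -8, 16, -32, 64, -128, 256]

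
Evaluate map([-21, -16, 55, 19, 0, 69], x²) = (-21)²=441, (-16)²=256, (55)²=3025, (19)²=361, (0)²=0, (69)²=4761
= [441, 256, 3025, 361, 0, 4761]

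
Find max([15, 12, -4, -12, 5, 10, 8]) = 15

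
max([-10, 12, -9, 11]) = 12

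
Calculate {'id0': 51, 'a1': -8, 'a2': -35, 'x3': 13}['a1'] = -8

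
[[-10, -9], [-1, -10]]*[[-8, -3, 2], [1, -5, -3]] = [[71, 75, 7], [-2, 53, 28]]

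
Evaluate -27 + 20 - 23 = -30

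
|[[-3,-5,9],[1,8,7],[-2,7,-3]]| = 481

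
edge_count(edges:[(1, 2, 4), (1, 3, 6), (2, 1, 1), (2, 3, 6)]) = 4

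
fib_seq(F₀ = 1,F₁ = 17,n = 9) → F_2 = F_1 + F_0 = 18
F_3 = F_2 + F_1 = 35
F_4 = F_3 + F_2 = 53
...
= [1, 17, 18, 35, 53, 88, 141, 229, 370]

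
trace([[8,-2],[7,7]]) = diagonal: 8 + 7
= 15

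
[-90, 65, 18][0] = -90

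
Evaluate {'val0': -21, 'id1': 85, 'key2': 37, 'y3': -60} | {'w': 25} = {'val0': -21, 'id1': 85, 'key2': 37, 'y3': -60, 'w': 25}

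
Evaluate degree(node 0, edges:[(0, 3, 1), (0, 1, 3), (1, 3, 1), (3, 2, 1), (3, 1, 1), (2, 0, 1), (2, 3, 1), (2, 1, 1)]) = 3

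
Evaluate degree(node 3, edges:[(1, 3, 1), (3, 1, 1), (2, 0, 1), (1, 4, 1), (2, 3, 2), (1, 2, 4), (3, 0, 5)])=4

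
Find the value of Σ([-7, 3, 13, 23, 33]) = (-7) + 3 + 13 + 23 + 33
= 65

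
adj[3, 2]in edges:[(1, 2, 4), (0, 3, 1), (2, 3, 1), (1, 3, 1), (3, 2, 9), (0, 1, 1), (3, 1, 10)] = 9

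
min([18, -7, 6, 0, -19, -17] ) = -19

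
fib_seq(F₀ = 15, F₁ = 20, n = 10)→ [15, 20, 35, 55, 90, 145, 235, 380, 615, 995]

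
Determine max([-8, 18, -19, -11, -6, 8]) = 18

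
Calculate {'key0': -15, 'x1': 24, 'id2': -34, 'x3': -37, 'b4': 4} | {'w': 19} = {'key0': -15, 'x1': 24, 'id2': -34, 'x3': -37, 'b4': 4, 'w': 19}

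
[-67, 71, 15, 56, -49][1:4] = [71, 15, 56]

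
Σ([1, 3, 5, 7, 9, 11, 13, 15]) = 1 + 3 + 5 + 7 + 9 + 11 + 13 + 15
= 64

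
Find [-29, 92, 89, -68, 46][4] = 46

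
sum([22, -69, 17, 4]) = 22 + (-69) + 17 + 4
= -26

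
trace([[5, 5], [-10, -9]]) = -4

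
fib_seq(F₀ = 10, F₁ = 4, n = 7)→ F_2 = F_1 + F_0 = 14
F_3 = F_2 + F_1 = 18
F_4 = F_3 + F_2 = 32
...
= [10, 4, 14, 18, 32, 50, 82]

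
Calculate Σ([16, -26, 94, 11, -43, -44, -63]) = 16 + (-26) + 94 + 11 + (-43) + (-44) + (-63)
= -55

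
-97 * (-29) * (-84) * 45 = -10633140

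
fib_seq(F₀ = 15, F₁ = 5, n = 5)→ F_2 = F_1 + F_0 = 20
F_3 = F_2 + F_1 = 25
F_4 = F_3 + F_2 = 45
= [15, 5, 20, 25, 45]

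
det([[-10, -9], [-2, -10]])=(-10)*(-10) - (-9)*(-2)
= 82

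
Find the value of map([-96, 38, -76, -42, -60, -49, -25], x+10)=[-86, 48, -66, -32, -50, -39, -15]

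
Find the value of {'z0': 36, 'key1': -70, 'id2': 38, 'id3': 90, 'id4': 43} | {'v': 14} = {'z0': 36, 'key1': -70, 'id2': 38, 'id3': 90, 'id4': 43, 'v': 14}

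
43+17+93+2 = 155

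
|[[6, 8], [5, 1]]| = (6)*(1) - (8)*(5)
= -34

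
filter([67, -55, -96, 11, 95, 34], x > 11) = keep x where x > 11: 67✓, -55✗, -96✗, 11✗, 95✓, 34✓
= [67, 95, 34]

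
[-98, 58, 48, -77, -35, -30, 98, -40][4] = -35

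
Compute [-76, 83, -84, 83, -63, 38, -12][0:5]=[-76, 83, -84, 83, -63]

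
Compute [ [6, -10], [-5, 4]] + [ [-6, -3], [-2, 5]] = [[0, -13], [-7, 9]]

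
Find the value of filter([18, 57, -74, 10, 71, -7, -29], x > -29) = [18, 57, 10, 71, -7]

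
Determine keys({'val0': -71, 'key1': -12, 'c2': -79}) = ['val0', 'key1', 'c2']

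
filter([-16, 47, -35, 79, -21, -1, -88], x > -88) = keep x where x > -88: -16✓, 47✓, -35✓, 79✓, -21✓, -1✓, -88✗
= [-16, 47, -35, 79, -21, -1]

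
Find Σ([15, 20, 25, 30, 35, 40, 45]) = 15 + 20 + 25 + 30 + 35 + 40 + 45
= 210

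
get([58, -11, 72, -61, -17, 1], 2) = 72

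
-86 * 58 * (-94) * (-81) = -37978632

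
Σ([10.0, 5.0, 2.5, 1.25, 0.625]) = 19.375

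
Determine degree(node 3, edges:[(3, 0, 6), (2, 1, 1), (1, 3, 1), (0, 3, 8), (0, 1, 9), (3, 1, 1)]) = 4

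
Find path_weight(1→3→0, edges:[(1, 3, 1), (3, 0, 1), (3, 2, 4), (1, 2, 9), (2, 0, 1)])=2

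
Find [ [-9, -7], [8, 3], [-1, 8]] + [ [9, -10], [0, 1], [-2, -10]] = [[0, -17], [8, 4], [-3, -2]]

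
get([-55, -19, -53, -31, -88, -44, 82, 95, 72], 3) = -31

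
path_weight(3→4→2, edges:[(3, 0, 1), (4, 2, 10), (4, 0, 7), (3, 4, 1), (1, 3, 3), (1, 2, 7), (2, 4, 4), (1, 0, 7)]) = 11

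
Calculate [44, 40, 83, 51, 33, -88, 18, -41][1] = 40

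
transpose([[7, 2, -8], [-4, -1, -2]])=[[7, -4], [2, -1], [-8, -2]]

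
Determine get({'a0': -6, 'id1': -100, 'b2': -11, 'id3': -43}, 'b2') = -11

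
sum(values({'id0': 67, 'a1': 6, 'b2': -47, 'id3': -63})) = -37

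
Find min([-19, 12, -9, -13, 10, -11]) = -19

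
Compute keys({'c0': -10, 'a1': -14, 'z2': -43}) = ['c0', 'a1', 'z2']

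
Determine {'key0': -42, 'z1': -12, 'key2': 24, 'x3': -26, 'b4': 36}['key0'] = -42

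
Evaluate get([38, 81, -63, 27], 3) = 27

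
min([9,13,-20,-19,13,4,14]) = -20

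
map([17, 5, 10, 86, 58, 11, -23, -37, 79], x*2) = [34, 10, 20, 172, 116, 22, -46, -74, 158]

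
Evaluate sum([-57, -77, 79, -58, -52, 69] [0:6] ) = slice → [-57, -77, 79, -58, -52, 69]
(-57) + (-77) + 79 + (-58) + (-52) + 69
= -96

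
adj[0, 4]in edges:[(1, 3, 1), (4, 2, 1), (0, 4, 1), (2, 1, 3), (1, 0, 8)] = 1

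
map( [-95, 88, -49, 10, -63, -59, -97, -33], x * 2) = -95*2=-190, 88*2=176, -49*2=-98, 10*2=20, -63*2=-126, -59*2=-118, -97*2=-194, -33*2=-66
= [-190, 176, -98, 20, -126, -118, -194, -66]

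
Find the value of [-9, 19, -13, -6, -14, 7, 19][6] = 19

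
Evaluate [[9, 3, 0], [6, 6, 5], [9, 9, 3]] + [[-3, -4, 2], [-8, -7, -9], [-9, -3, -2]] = [[6, -1, 2], [-2, -1, -4], [0, 6, 1]]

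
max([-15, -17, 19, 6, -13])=19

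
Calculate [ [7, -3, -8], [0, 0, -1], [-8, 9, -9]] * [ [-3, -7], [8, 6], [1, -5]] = C[0][0] = (7)*(-3) + (-3)*(8) + (-8)*(1) = -53
C[0][1] = (7)*(-7) + (-3)*(6) + (-8)*(-5) = -27
C[1][0] = (0)*(-3) + (0)*(8) + (-1)*(1) = -1
C[1][1] = (0)*(-7) + (0)*(6) + (-1)*(-5) = 5
C[2][0] = (-8)*(-3) + (9)*(8) + (-9)*(1) = 87
C[2][1] = (-8)*(-7) + (9)*(6) + (-9)*(-5) = 155
= [[-53, -27], [-1, 5], [87, 155]]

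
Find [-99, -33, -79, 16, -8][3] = 16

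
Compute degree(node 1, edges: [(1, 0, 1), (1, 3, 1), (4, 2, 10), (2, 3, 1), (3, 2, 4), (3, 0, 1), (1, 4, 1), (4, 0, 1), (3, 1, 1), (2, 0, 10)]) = incident: (1,0), (1,3), (1,4), (3,1)
= 4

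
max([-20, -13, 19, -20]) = 19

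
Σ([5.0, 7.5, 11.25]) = 5.0 + 7.5 + 11.25
= 23.75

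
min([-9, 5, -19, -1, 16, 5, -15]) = -19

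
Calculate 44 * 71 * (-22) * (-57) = 3917496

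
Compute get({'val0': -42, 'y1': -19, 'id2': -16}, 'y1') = -19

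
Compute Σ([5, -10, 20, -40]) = -25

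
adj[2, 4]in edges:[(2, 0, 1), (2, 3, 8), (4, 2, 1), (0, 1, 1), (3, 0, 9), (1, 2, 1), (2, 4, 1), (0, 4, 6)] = 1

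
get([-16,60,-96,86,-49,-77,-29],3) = 86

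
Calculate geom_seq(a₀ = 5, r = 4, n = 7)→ [5, 20, 80, 320, 1280, 5120, 20480]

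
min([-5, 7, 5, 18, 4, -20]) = -20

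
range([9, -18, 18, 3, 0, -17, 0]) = 36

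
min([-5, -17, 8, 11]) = -17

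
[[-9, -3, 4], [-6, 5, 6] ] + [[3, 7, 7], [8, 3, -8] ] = [[-6, 4, 11], [2, 8, -2]]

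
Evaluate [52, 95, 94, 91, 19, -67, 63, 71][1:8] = [95, 94, 91, 19, -67, 63, 71]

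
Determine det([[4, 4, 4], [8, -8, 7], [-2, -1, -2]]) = (1)*(4)*det([[-8, 7], [-1, -2]]) + (-1)*(4)*det([[8, 7], [-2, -2]]) + (1)*(4)*det([[8, -8], [-2, -1]])
= 92 + 8 + -96
= 4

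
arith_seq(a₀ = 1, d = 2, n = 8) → a_0 = 1 + 0*2 = 1
a_1 = 1 + 1*2 = 3
a_2 = 1 + 2*2 = 5
...
= [1, 3, 5, 7, 9, 11, 13, 15]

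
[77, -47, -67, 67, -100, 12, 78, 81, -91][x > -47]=[77, 67, 12, 78, 81]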